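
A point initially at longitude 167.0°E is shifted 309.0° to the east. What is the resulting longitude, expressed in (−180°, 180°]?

Start at +167.0°; shift +309.0° → +476.0°.
+476.0° lies outside (−180°, 180°]; subtract 360° → +116.0°.

116.0°E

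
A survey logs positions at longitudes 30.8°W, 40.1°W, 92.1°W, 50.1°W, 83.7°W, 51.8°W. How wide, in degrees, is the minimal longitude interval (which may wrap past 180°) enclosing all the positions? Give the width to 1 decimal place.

Sort the longitudes: -92.1°, -83.7°, -51.8°, -50.1°, -40.1°, -30.8°.
Eastward gaps between consecutive values (wrapping around): 8.4°, 31.9°, 1.7°, 10.0°, 9.3°, 298.7°.
Largest gap = 298.7° ⇒ minimal covering band is its complement: 360° − 298.7° = 61.3°.
Band runs from -92.1° eastward to -30.8°.

61.3°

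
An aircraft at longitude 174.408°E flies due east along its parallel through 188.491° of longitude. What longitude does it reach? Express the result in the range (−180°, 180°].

2.899°E

Start at +174.408°; shift +188.491° → +362.899°.
+362.899° lies outside (−180°, 180°]; subtract 360° → +2.899°.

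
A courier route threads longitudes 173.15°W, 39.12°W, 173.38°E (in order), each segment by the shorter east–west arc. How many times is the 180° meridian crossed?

1

Leg 1: -173.15° → -39.12°, shortest Δλ = 134.03° (east) — does not cross 180°.
Leg 2: -39.12° → +173.38°, shortest Δλ = -147.5° (west) — crosses 180°.
Total crossings: 1.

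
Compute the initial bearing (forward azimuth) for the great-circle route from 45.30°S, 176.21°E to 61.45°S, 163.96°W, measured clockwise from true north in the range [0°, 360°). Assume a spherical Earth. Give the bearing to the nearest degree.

151°

Δλ = -163.96 − 176.21 = -340.17°; wrapped into (−180°, 180°]: 19.83°.
θ = atan2( sin Δλ · cos φ₂ , cos φ₁ · sin φ₂ − sin φ₁ · cos φ₂ · cos Δλ )
  = atan2(0.16213, -0.29830) = 151.476° → normalised to [0°, 360°): 151.476°.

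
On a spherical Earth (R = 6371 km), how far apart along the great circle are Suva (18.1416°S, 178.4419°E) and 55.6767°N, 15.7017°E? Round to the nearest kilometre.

Δλ = 15.7017 − 178.4419 = -162.7402°.
Δφ = 55.6767 − -18.1416 = 73.8183°.
a = sin²(Δφ/2) + cos φ₁ · cos φ₂ · sin²(Δλ/2) = 0.884426.
c = 2·atan2(√a, √(1−a)) = 2.44784 rad → d = 6371·c ≈ 15595.18 km.

15595 km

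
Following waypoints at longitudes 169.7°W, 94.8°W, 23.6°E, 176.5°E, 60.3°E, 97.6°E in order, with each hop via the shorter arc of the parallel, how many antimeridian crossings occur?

Leg 1: -169.7° → -94.8°, shortest Δλ = 74.9° (east) — does not cross 180°.
Leg 2: -94.8° → +23.6°, shortest Δλ = 118.4° (east) — does not cross 180°.
Leg 3: +23.6° → +176.5°, shortest Δλ = 152.9° (east) — does not cross 180°.
Leg 4: +176.5° → +60.3°, shortest Δλ = -116.2° (west) — does not cross 180°.
Leg 5: +60.3° → +97.6°, shortest Δλ = 37.3° (east) — does not cross 180°.
Total crossings: 0.

0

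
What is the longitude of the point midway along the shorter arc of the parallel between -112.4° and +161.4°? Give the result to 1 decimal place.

Signed shortest Δλ from -112.4° to +161.4° is -86.2°.
Midpoint longitude = -112.4° + (-86.2°)/2 = -112.4° − 43.1° = -155.5°.
(The naïve average (-112.4 + +161.4)/2 = 24.5° is on the wrong side of the globe.)

-155.5°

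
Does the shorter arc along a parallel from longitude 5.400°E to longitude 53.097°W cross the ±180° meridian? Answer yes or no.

No

Signed shortest Δλ = ((-53.097 − 5.400 + 180) mod 360) − 180 = -58.497°.
Going west by 58.497° from +5.400° reaches -53.097° without touching 180°.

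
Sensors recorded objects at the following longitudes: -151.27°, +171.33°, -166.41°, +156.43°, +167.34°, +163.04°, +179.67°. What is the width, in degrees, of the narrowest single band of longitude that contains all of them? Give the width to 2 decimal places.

Sort the longitudes: -166.41°, -151.27°, +156.43°, +163.04°, +167.34°, +171.33°, +179.67°.
Eastward gaps between consecutive values (wrapping around): 15.14°, 307.70°, 6.61°, 4.30°, 3.99°, 8.34°, 13.92°.
Largest gap = 307.70° ⇒ minimal covering band is its complement: 360° − 307.70° = 52.30°.
Band runs from +156.43° eastward to -151.27°, crossing the antimeridian.

52.30°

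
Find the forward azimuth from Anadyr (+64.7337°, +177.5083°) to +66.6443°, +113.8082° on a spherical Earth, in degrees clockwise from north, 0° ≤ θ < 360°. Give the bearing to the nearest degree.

Δλ = 113.8082 − 177.5083 = -63.7001°.
θ = atan2( sin Δλ · cos φ₂ , cos φ₁ · sin φ₂ − sin φ₁ · cos φ₂ · cos Δλ )
  = atan2(-0.35540, 0.23301) = -56.751° → normalised to [0°, 360°): 303.249°.

303°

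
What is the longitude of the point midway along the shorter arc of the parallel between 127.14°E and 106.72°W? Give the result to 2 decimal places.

169.79°W

Signed shortest Δλ from +127.14° to -106.72° is +126.14°.
Midpoint longitude = +127.14° + (+126.14°)/2 = +127.14° + 63.07° = +190.21°.
Normalise into (−180°, 180°]: -169.79°.
(The naïve average (+127.14 + -106.72)/2 = 10.21° is on the wrong side of the globe.)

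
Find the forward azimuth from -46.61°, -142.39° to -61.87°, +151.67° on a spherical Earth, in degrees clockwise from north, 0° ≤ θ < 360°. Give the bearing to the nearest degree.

Δλ = 151.67 − -142.39 = 294.06°; wrapped into (−180°, 180°]: -65.94°.
θ = atan2( sin Δλ · cos φ₂ , cos φ₁ · sin φ₂ − sin φ₁ · cos φ₂ · cos Δλ )
  = atan2(-0.43051, -0.46613) = -137.275° → normalised to [0°, 360°): 222.725°.

223°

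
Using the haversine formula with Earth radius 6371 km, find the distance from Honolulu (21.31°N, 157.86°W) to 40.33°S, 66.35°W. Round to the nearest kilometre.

11643 km

Δλ = -66.35 − -157.86 = 91.51°.
Δφ = -40.33 − 21.31 = -61.64°.
a = sin²(Δφ/2) + cos φ₁ · cos φ₂ · sin²(Δλ/2) = 0.626956.
c = 2·atan2(√a, √(1−a)) = 1.82752 rad → d = 6371·c ≈ 11643.13 km.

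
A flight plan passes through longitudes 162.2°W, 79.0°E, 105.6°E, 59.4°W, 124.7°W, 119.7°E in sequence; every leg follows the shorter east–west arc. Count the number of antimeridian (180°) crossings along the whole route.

Leg 1: -162.2° → +79.0°, shortest Δλ = -118.8° (west) — crosses 180°.
Leg 2: +79.0° → +105.6°, shortest Δλ = 26.6° (east) — does not cross 180°.
Leg 3: +105.6° → -59.4°, shortest Δλ = -165.0° (west) — does not cross 180°.
Leg 4: -59.4° → -124.7°, shortest Δλ = -65.3° (west) — does not cross 180°.
Leg 5: -124.7° → +119.7°, shortest Δλ = -115.6° (west) — crosses 180°.
Total crossings: 2.

2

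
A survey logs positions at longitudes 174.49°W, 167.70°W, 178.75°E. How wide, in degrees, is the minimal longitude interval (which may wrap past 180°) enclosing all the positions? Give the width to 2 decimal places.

13.55°

Sort the longitudes: -174.49°, -167.70°, +178.75°.
Eastward gaps between consecutive values (wrapping around): 6.79°, 346.45°, 6.76°.
Largest gap = 346.45° ⇒ minimal covering band is its complement: 360° − 346.45° = 13.55°.
Band runs from +178.75° eastward to -167.70°, crossing the antimeridian.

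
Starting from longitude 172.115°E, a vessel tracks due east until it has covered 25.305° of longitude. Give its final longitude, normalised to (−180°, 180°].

Start at +172.115°; shift +25.305° → +197.420°.
+197.420° lies outside (−180°, 180°]; subtract 360° → -162.580°.

162.580°W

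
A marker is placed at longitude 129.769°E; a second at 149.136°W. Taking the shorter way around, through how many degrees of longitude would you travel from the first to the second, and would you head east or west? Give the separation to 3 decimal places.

81.095° east

Raw difference: -149.136 − 129.769 = -278.905°.
Normalise into (−180°, 180°]: -278.905° + 360° = 81.095°.
Positive ⇒ the second point lies to the east; separation 81.095°.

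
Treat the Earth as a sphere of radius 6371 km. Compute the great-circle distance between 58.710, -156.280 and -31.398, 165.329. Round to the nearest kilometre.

10631 km

Δλ = 165.329 − -156.280 = 321.609°; wrapped into (−180°, 180°]: -38.391°.
Δφ = -31.398 − 58.710 = -90.108°.
a = sin²(Δφ/2) + cos φ₁ · cos φ₂ · sin²(Δλ/2) = 0.548867.
c = 2·atan2(√a, √(1−a)) = 1.66869 rad → d = 6371·c ≈ 10631.20 km.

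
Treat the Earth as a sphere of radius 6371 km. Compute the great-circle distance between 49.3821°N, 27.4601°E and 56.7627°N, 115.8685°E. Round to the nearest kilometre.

Δλ = 115.8685 − 27.4601 = 88.4084°.
Δφ = 56.7627 − 49.3821 = 7.3806°.
a = sin²(Δφ/2) + cos φ₁ · cos φ₂ · sin²(Δλ/2) = 0.177599.
c = 2·atan2(√a, √(1−a)) = 0.87003 rad → d = 6371·c ≈ 5542.98 km.

5543 km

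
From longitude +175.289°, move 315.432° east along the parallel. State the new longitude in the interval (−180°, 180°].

Start at +175.289°; shift +315.432° → +490.721°.
+490.721° lies outside (−180°, 180°]; subtract 360° → +130.721°.

+130.721°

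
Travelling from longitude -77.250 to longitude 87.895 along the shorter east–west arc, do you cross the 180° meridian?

Signed shortest Δλ = ((87.895 − -77.250 + 180) mod 360) − 180 = 165.145°.
Going east by 165.145° from -77.250° reaches +87.895° without touching 180°.

No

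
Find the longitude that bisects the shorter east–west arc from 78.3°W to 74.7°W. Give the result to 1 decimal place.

Signed shortest Δλ from -78.3° to -74.7° is +3.6°.
Midpoint longitude = -78.3° + (+3.6°)/2 = -78.3° + 1.8° = -76.5°.

76.5°W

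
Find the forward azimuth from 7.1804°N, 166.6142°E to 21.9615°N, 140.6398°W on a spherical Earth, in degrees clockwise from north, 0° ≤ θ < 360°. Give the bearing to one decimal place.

Δλ = -140.6398 − 166.6142 = -307.2540°; wrapped into (−180°, 180°]: 52.7460°.
θ = atan2( sin Δλ · cos φ₂ , cos φ₁ · sin φ₂ − sin φ₁ · cos φ₂ · cos Δλ )
  = atan2(0.73820, 0.30088) = 67.825° → normalised to [0°, 360°): 67.825°.

67.8°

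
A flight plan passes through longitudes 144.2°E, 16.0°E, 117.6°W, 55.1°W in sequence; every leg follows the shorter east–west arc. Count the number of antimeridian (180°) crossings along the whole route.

0

Leg 1: +144.2° → +16.0°, shortest Δλ = -128.2° (west) — does not cross 180°.
Leg 2: +16.0° → -117.6°, shortest Δλ = -133.6° (west) — does not cross 180°.
Leg 3: -117.6° → -55.1°, shortest Δλ = 62.5° (east) — does not cross 180°.
Total crossings: 0.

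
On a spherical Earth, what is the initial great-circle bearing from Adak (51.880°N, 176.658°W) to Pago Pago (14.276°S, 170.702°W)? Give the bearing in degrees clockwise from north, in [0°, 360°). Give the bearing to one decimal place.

173.7°

Δλ = -170.702 − -176.658 = 5.956°.
θ = atan2( sin Δλ · cos φ₂ , cos φ₁ · sin φ₂ − sin φ₁ · cos φ₂ · cos Δλ )
  = atan2(0.10056, -0.91053) = 173.698° → normalised to [0°, 360°): 173.698°.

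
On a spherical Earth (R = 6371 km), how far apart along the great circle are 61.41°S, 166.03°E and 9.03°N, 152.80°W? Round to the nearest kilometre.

Δλ = -152.80 − 166.03 = -318.83°; wrapped into (−180°, 180°]: 41.17°.
Δφ = 9.03 − -61.41 = 70.44°.
a = sin²(Δφ/2) + cos φ₁ · cos φ₂ · sin²(Δλ/2) = 0.391027.
c = 2·atan2(√a, √(1−a)) = 1.35109 rad → d = 6371·c ≈ 8607.77 km.

8608 km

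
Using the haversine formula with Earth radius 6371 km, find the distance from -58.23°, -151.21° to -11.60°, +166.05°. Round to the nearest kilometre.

Δλ = 166.05 − -151.21 = 317.26°; wrapped into (−180°, 180°]: -42.74°.
Δφ = -11.60 − -58.23 = 46.63°.
a = sin²(Δφ/2) + cos φ₁ · cos φ₂ · sin²(Δλ/2) = 0.225128.
c = 2·atan2(√a, √(1−a)) = 0.98874 rad → d = 6371·c ≈ 6299.26 km.

6299 km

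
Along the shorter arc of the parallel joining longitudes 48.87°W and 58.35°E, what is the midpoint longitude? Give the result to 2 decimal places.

Signed shortest Δλ from -48.87° to +58.35° is +107.22°.
Midpoint longitude = -48.87° + (+107.22°)/2 = -48.87° + 53.61° = +4.74°.

4.74°E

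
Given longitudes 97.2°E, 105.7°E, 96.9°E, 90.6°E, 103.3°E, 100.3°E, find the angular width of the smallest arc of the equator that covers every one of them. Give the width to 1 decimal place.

15.1°

Sort the longitudes: +90.6°, +96.9°, +97.2°, +100.3°, +103.3°, +105.7°.
Eastward gaps between consecutive values (wrapping around): 6.3°, 0.3°, 3.1°, 3.0°, 2.4°, 344.9°.
Largest gap = 344.9° ⇒ minimal covering band is its complement: 360° − 344.9° = 15.1°.
Band runs from +90.6° eastward to +105.7°.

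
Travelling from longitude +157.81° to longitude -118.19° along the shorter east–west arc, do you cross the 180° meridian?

Naïve |-118.19 − 157.81| = 276.0° > 180°, so the shorter arc goes the other way round — across 180°.
Signed shortest Δλ = ((-118.19 − 157.81 + 180) mod 360) − 180 = 84.0°.
Going east by 84.0° from +157.81° passes through 180° before reaching -118.19°.

Yes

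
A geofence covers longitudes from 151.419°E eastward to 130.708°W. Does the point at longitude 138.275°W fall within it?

Yes

Band width going east from +151.419° to -130.708°: ((-130.708 − 151.419) mod 360) = 77.873°.
Offset of -138.275° east of the west edge: ((-138.275 − 151.419) mod 360) = 70.306°.
70.306° ≤ 77.873° ⇒ inside.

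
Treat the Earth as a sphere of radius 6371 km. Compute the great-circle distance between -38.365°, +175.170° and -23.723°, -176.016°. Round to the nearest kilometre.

Δλ = -176.016 − 175.170 = -351.186°; wrapped into (−180°, 180°]: 8.814°.
Δφ = -23.723 − -38.365 = 14.642°.
a = sin²(Δφ/2) + cos φ₁ · cos φ₂ · sin²(Δλ/2) = 0.020476.
c = 2·atan2(√a, √(1−a)) = 0.28718 rad → d = 6371·c ≈ 1829.60 km.

1830 km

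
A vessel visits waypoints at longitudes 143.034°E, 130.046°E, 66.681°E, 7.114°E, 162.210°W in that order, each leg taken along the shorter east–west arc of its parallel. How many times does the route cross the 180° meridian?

Leg 1: +143.034° → +130.046°, shortest Δλ = -12.988° (west) — does not cross 180°.
Leg 2: +130.046° → +66.681°, shortest Δλ = -63.365° (west) — does not cross 180°.
Leg 3: +66.681° → +7.114°, shortest Δλ = -59.567° (west) — does not cross 180°.
Leg 4: +7.114° → -162.210°, shortest Δλ = -169.324° (west) — does not cross 180°.
Total crossings: 0.

0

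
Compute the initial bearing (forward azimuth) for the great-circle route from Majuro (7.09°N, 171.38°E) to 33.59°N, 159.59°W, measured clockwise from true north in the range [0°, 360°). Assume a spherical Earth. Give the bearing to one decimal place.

41.4°

Δλ = -159.59 − 171.38 = -330.97°; wrapped into (−180°, 180°]: 29.03°.
θ = atan2( sin Δλ · cos φ₂ , cos φ₁ · sin φ₂ − sin φ₁ · cos φ₂ · cos Δλ )
  = atan2(0.40424, 0.45912) = 41.363° → normalised to [0°, 360°): 41.363°.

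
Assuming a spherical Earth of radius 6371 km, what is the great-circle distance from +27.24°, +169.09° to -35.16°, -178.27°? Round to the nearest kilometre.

7065 km

Δλ = -178.27 − 169.09 = -347.36°; wrapped into (−180°, 180°]: 12.64°.
Δφ = -35.16 − 27.24 = -62.40°.
a = sin²(Δφ/2) + cos φ₁ · cos φ₂ · sin²(Δλ/2) = 0.277160.
c = 2·atan2(√a, √(1−a)) = 1.10886 rad → d = 6371·c ≈ 7064.57 km.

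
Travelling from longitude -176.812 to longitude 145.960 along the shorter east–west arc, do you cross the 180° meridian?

Yes

Naïve |145.960 − -176.812| = 322.772° > 180°, so the shorter arc goes the other way round — across 180°.
Signed shortest Δλ = ((145.960 − -176.812 + 180) mod 360) − 180 = -37.228°.
Going west by 37.228° from -176.812° passes through 180° before reaching +145.960°.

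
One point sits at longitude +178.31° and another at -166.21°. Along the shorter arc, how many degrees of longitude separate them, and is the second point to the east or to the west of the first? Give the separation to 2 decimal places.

Raw difference: -166.21 − 178.31 = -344.52°.
Normalise into (−180°, 180°]: -344.52° + 360° = 15.48°.
Positive ⇒ the second point lies to the east; separation 15.48°.

15.48° east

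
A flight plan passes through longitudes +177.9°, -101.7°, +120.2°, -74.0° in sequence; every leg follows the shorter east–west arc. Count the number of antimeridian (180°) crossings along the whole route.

Leg 1: +177.9° → -101.7°, shortest Δλ = 80.4° (east) — crosses 180°.
Leg 2: -101.7° → +120.2°, shortest Δλ = -138.1° (west) — crosses 180°.
Leg 3: +120.2° → -74.0°, shortest Δλ = 165.8° (east) — crosses 180°.
Total crossings: 3.

3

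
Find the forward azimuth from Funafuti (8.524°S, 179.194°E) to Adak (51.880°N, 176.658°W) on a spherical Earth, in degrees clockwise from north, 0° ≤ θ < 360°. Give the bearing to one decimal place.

2.9°

Δλ = -176.658 − 179.194 = -355.852°; wrapped into (−180°, 180°]: 4.148°.
θ = atan2( sin Δλ · cos φ₂ , cos φ₁ · sin φ₂ − sin φ₁ · cos φ₂ · cos Δλ )
  = atan2(0.04465, 0.86929) = 2.940° → normalised to [0°, 360°): 2.940°.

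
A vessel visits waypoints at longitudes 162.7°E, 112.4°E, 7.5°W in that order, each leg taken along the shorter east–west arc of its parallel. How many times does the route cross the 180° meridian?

0

Leg 1: +162.7° → +112.4°, shortest Δλ = -50.3° (west) — does not cross 180°.
Leg 2: +112.4° → -7.5°, shortest Δλ = -119.9° (west) — does not cross 180°.
Total crossings: 0.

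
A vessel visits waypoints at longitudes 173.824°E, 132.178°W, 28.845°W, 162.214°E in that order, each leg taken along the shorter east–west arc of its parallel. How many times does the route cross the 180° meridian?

Leg 1: +173.824° → -132.178°, shortest Δλ = 53.998° (east) — crosses 180°.
Leg 2: -132.178° → -28.845°, shortest Δλ = 103.333° (east) — does not cross 180°.
Leg 3: -28.845° → +162.214°, shortest Δλ = -168.941° (west) — crosses 180°.
Total crossings: 2.

2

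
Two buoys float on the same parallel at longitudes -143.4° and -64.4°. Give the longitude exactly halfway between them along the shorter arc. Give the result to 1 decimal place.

Signed shortest Δλ from -143.4° to -64.4° is +79.0°.
Midpoint longitude = -143.4° + (+79.0°)/2 = -143.4° + 39.5° = -103.9°.

-103.9°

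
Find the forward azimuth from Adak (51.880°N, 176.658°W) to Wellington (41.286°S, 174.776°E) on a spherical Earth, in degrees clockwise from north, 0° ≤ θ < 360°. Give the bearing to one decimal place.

Δλ = 174.776 − -176.658 = 351.434°; wrapped into (−180°, 180°]: -8.566°.
θ = atan2( sin Δλ · cos φ₂ , cos φ₁ · sin φ₂ − sin φ₁ · cos φ₂ · cos Δλ )
  = atan2(-0.11192, -0.99188) = -173.562° → normalised to [0°, 360°): 186.438°.

186.4°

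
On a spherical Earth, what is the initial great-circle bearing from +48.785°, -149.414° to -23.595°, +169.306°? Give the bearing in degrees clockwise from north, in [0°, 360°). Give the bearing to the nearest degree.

Δλ = 169.306 − -149.414 = 318.720°; wrapped into (−180°, 180°]: -41.280°.
θ = atan2( sin Δλ · cos φ₂ , cos φ₁ · sin φ₂ − sin φ₁ · cos φ₂ · cos Δλ )
  = atan2(-0.60458, -0.78178) = -142.284° → normalised to [0°, 360°): 217.716°.

218°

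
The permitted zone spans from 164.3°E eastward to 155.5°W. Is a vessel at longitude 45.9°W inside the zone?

Band width going east from +164.3° to -155.5°: ((-155.5 − 164.3) mod 360) = 40.2°.
Offset of -45.9° east of the west edge: ((-45.9 − 164.3) mod 360) = 149.8°.
149.8° > 40.2° ⇒ outside.

No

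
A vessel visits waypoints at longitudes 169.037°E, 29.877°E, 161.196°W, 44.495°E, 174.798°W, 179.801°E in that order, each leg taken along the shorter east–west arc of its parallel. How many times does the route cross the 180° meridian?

4

Leg 1: +169.037° → +29.877°, shortest Δλ = -139.16° (west) — does not cross 180°.
Leg 2: +29.877° → -161.196°, shortest Δλ = 168.927° (east) — crosses 180°.
Leg 3: -161.196° → +44.495°, shortest Δλ = -154.309° (west) — crosses 180°.
Leg 4: +44.495° → -174.798°, shortest Δλ = 140.707° (east) — crosses 180°.
Leg 5: -174.798° → +179.801°, shortest Δλ = -5.401° (west) — crosses 180°.
Total crossings: 4.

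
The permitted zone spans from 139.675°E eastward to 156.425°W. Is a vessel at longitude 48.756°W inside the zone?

Band width going east from +139.675° to -156.425°: ((-156.425 − 139.675) mod 360) = 63.900°.
Offset of -48.756° east of the west edge: ((-48.756 − 139.675) mod 360) = 171.569°.
171.569° > 63.900° ⇒ outside.

No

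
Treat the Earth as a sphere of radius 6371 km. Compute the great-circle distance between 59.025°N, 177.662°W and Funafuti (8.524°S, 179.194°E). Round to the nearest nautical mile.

Δλ = 179.194 − -177.662 = 356.856°; wrapped into (−180°, 180°]: -3.144°.
Δφ = -8.524 − 59.025 = -67.549°.
a = sin²(Δφ/2) + cos φ₁ · cos φ₂ · sin²(Δλ/2) = 0.309436.
c = 2·atan2(√a, √(1−a)) = 1.17978 rad → d = 6371·c ≈ 7516.39 km ≈ 4058.52 nmi.

4059 nmi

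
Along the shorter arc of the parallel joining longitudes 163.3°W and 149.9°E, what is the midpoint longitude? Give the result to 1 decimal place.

173.3°E

Signed shortest Δλ from -163.3° to +149.9° is -46.8°.
Midpoint longitude = -163.3° + (-46.8°)/2 = -163.3° − 23.4° = -186.7°.
Normalise into (−180°, 180°]: +173.3°.
(The naïve average (-163.3 + +149.9)/2 = -6.7° is on the wrong side of the globe.)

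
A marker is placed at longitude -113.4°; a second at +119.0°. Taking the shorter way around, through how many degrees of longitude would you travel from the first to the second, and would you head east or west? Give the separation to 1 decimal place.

Raw difference: 119.0 − -113.4 = 232.4°.
Normalise into (−180°, 180°]: 232.4° − 360° = -127.6°.
Negative ⇒ the second point lies to the west; separation 127.6°.

127.6° west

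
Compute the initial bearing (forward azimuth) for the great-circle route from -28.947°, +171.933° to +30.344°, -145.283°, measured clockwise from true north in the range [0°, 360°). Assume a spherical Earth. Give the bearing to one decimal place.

Δλ = -145.283 − 171.933 = -317.216°; wrapped into (−180°, 180°]: 42.784°.
θ = atan2( sin Δλ · cos φ₂ , cos φ₁ · sin φ₂ − sin φ₁ · cos φ₂ · cos Δλ )
  = atan2(0.58619, 0.74863) = 38.061° → normalised to [0°, 360°): 38.061°.

38.1°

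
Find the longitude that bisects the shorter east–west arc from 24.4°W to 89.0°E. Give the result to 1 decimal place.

Signed shortest Δλ from -24.4° to +89.0° is +113.4°.
Midpoint longitude = -24.4° + (+113.4°)/2 = -24.4° + 56.7° = +32.3°.

32.3°E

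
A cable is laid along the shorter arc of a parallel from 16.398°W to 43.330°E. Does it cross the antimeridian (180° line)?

Signed shortest Δλ = ((43.330 − -16.398 + 180) mod 360) − 180 = 59.728°.
Going east by 59.728° from -16.398° reaches +43.330° without touching 180°.

No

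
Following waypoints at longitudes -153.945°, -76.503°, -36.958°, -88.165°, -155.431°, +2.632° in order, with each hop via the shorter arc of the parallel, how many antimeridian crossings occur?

0

Leg 1: -153.945° → -76.503°, shortest Δλ = 77.442° (east) — does not cross 180°.
Leg 2: -76.503° → -36.958°, shortest Δλ = 39.545° (east) — does not cross 180°.
Leg 3: -36.958° → -88.165°, shortest Δλ = -51.207° (west) — does not cross 180°.
Leg 4: -88.165° → -155.431°, shortest Δλ = -67.266° (west) — does not cross 180°.
Leg 5: -155.431° → +2.632°, shortest Δλ = 158.063° (east) — does not cross 180°.
Total crossings: 0.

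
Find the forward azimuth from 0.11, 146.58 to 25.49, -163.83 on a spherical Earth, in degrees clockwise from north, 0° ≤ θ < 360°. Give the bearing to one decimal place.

58.0°

Δλ = -163.83 − 146.58 = -310.41°; wrapped into (−180°, 180°]: 49.59°.
θ = atan2( sin Δλ · cos φ₂ , cos φ₁ · sin φ₂ − sin φ₁ · cos φ₂ · cos Δλ )
  = atan2(0.68731, 0.42923) = 58.015° → normalised to [0°, 360°): 58.015°.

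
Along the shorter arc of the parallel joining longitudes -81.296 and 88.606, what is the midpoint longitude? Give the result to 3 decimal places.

Signed shortest Δλ from -81.296° to +88.606° is +169.902°.
Midpoint longitude = -81.296° + (+169.902°)/2 = -81.296° + 84.951° = +3.655°.

+3.655°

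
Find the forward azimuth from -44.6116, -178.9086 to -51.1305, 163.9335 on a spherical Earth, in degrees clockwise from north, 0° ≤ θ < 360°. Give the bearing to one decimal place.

234.3°

Δλ = 163.9335 − -178.9086 = 342.8421°; wrapped into (−180°, 180°]: -17.1579°.
θ = atan2( sin Δλ · cos φ₂ , cos φ₁ · sin φ₂ − sin φ₁ · cos φ₂ · cos Δλ )
  = atan2(-0.18513, -0.13315) = -125.724° → normalised to [0°, 360°): 234.276°.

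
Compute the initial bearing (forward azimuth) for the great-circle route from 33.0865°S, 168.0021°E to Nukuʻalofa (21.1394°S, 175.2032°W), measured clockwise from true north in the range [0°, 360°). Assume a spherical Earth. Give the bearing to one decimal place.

55.5°

Δλ = -175.2032 − 168.0021 = -343.2053°; wrapped into (−180°, 180°]: 16.7947°.
θ = atan2( sin Δλ · cos φ₂ , cos φ₁ · sin φ₂ − sin φ₁ · cos φ₂ · cos Δλ )
  = atan2(0.26950, 0.18529) = 55.490° → normalised to [0°, 360°): 55.490°.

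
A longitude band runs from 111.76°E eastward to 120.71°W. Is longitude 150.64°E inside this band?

Yes

Band width going east from +111.76° to -120.71°: ((-120.71 − 111.76) mod 360) = 127.53°.
Offset of +150.64° east of the west edge: ((150.64 − 111.76) mod 360) = 38.88°.
38.88° ≤ 127.53° ⇒ inside.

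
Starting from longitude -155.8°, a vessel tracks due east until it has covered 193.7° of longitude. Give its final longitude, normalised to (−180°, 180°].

Start at -155.8°; shift +193.7° → +37.9°.
+37.9° already lies in (−180°, 180°].

+37.9°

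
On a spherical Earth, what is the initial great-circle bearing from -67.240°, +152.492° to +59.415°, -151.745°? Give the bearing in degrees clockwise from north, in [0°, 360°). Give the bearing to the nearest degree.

35°

Δλ = -151.745 − 152.492 = -304.237°; wrapped into (−180°, 180°]: 55.763°.
θ = atan2( sin Δλ · cos φ₂ , cos φ₁ · sin φ₂ − sin φ₁ · cos φ₂ · cos Δλ )
  = atan2(0.42065, 0.59703) = 35.167° → normalised to [0°, 360°): 35.167°.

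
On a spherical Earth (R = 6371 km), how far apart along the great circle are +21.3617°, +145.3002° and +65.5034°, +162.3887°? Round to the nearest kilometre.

5062 km

Δλ = 162.3887 − 145.3002 = 17.0885°.
Δφ = 65.5034 − 21.3617 = 44.1417°.
a = sin²(Δφ/2) + cos φ₁ · cos φ₂ · sin²(Δλ/2) = 0.149714.
c = 2·atan2(√a, √(1−a)) = 0.79460 rad → d = 6371·c ≈ 5062.38 km.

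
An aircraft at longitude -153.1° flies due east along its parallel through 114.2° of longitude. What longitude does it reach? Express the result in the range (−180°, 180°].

Start at -153.1°; shift +114.2° → -38.9°.
-38.9° already lies in (−180°, 180°].

-38.9°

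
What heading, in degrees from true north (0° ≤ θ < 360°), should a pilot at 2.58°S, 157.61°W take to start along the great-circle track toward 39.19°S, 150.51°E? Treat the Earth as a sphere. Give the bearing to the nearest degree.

Δλ = 150.51 − -157.61 = 308.12°; wrapped into (−180°, 180°]: -51.88°.
θ = atan2( sin Δλ · cos φ₂ , cos φ₁ · sin φ₂ − sin φ₁ · cos φ₂ · cos Δλ )
  = atan2(-0.60975, -0.60972) = -134.998° → normalised to [0°, 360°): 225.002°.

225°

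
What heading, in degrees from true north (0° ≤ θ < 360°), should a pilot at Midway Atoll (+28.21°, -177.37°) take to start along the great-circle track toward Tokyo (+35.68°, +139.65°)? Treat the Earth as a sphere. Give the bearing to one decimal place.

292.8°

Δλ = 139.65 − -177.37 = 317.02°; wrapped into (−180°, 180°]: -42.98°.
θ = atan2( sin Δλ · cos φ₂ , cos φ₁ · sin φ₂ − sin φ₁ · cos φ₂ · cos Δλ )
  = atan2(-0.55377, 0.23307) = -67.175° → normalised to [0°, 360°): 292.825°.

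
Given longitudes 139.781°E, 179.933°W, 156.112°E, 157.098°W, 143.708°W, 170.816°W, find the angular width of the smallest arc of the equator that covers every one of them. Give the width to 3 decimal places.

Sort the longitudes: -179.933°, -170.816°, -157.098°, -143.708°, +139.781°, +156.112°.
Eastward gaps between consecutive values (wrapping around): 9.117°, 13.718°, 13.390°, 283.489°, 16.331°, 23.955°.
Largest gap = 283.489° ⇒ minimal covering band is its complement: 360° − 283.489° = 76.511°.
Band runs from +139.781° eastward to -143.708°, crossing the antimeridian.

76.511°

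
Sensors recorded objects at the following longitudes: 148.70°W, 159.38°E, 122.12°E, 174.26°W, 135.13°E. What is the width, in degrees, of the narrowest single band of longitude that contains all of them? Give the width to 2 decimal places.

89.18°

Sort the longitudes: -174.26°, -148.70°, +122.12°, +135.13°, +159.38°.
Eastward gaps between consecutive values (wrapping around): 25.56°, 270.82°, 13.01°, 24.25°, 26.36°.
Largest gap = 270.82° ⇒ minimal covering band is its complement: 360° − 270.82° = 89.18°.
Band runs from +122.12° eastward to -148.70°, crossing the antimeridian.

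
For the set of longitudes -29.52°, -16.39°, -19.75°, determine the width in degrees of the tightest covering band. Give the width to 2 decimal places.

Sort the longitudes: -29.52°, -19.75°, -16.39°.
Eastward gaps between consecutive values (wrapping around): 9.77°, 3.36°, 346.87°.
Largest gap = 346.87° ⇒ minimal covering band is its complement: 360° − 346.87° = 13.13°.
Band runs from -29.52° eastward to -16.39°.

13.13°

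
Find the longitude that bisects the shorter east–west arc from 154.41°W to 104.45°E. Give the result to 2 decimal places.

155.02°E

Signed shortest Δλ from -154.41° to +104.45° is -101.14°.
Midpoint longitude = -154.41° + (-101.14°)/2 = -154.41° − 50.57° = -204.98°.
Normalise into (−180°, 180°]: +155.02°.
(The naïve average (-154.41 + +104.45)/2 = -24.98° is on the wrong side of the globe.)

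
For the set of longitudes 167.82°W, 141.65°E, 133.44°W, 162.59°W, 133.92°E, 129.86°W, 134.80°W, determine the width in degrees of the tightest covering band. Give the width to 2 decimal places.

96.22°

Sort the longitudes: -167.82°, -162.59°, -134.80°, -133.44°, -129.86°, +133.92°, +141.65°.
Eastward gaps between consecutive values (wrapping around): 5.23°, 27.79°, 1.36°, 3.58°, 263.78°, 7.73°, 50.53°.
Largest gap = 263.78° ⇒ minimal covering band is its complement: 360° − 263.78° = 96.22°.
Band runs from +133.92° eastward to -129.86°, crossing the antimeridian.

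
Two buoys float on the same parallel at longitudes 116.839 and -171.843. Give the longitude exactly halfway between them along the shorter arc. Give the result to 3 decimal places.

+152.498°

Signed shortest Δλ from +116.839° to -171.843° is +71.318°.
Midpoint longitude = +116.839° + (+71.318°)/2 = +116.839° + 35.659° = +152.498°.
(The naïve average (+116.839 + -171.843)/2 = -27.502° is on the wrong side of the globe.)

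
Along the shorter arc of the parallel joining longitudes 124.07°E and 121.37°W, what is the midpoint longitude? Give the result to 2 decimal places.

178.65°W

Signed shortest Δλ from +124.07° to -121.37° is +114.56°.
Midpoint longitude = +124.07° + (+114.56°)/2 = +124.07° + 57.28° = +181.35°.
Normalise into (−180°, 180°]: -178.65°.
(The naïve average (+124.07 + -121.37)/2 = 1.35° is on the wrong side of the globe.)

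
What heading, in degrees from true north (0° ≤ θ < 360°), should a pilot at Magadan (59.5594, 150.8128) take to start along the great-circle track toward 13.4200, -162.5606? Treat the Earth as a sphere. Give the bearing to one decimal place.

Δλ = -162.5606 − 150.8128 = -313.3734°; wrapped into (−180°, 180°]: 46.6266°.
θ = atan2( sin Δλ · cos φ₂ , cos φ₁ · sin φ₂ − sin φ₁ · cos φ₂ · cos Δλ )
  = atan2(0.70705, -0.45833) = 122.953° → normalised to [0°, 360°): 122.953°.

123.0°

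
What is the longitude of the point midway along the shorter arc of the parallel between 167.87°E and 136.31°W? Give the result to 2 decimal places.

164.22°W

Signed shortest Δλ from +167.87° to -136.31° is +55.82°.
Midpoint longitude = +167.87° + (+55.82°)/2 = +167.87° + 27.91° = +195.78°.
Normalise into (−180°, 180°]: -164.22°.
(The naïve average (+167.87 + -136.31)/2 = 15.78° is on the wrong side of the globe.)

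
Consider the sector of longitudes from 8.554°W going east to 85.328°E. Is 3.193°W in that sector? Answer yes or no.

Yes

Band width going east from -8.554° to +85.328°: ((85.328 − -8.554) mod 360) = 93.882°.
Offset of -3.193° east of the west edge: ((-3.193 − -8.554) mod 360) = 5.361°.
5.361° ≤ 93.882° ⇒ inside.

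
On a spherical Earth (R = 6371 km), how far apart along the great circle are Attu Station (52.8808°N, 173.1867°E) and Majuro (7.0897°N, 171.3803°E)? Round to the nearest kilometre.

Δλ = 171.3803 − 173.1867 = -1.8064°.
Δφ = 7.0897 − 52.8808 = -45.7911°.
a = sin²(Δφ/2) + cos φ₁ · cos φ₂ · sin²(Δλ/2) = 0.151511.
c = 2·atan2(√a, √(1−a)) = 0.79962 rad → d = 6371·c ≈ 5094.38 km.

5094 km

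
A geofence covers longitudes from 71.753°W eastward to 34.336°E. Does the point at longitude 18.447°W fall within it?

Yes

Band width going east from -71.753° to +34.336°: ((34.336 − -71.753) mod 360) = 106.089°.
Offset of -18.447° east of the west edge: ((-18.447 − -71.753) mod 360) = 53.306°.
53.306° ≤ 106.089° ⇒ inside.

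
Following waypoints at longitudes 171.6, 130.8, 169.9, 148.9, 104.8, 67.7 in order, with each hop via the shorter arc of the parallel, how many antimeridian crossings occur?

Leg 1: +171.6° → +130.8°, shortest Δλ = -40.8° (west) — does not cross 180°.
Leg 2: +130.8° → +169.9°, shortest Δλ = 39.1° (east) — does not cross 180°.
Leg 3: +169.9° → +148.9°, shortest Δλ = -21.0° (west) — does not cross 180°.
Leg 4: +148.9° → +104.8°, shortest Δλ = -44.1° (west) — does not cross 180°.
Leg 5: +104.8° → +67.7°, shortest Δλ = -37.1° (west) — does not cross 180°.
Total crossings: 0.

0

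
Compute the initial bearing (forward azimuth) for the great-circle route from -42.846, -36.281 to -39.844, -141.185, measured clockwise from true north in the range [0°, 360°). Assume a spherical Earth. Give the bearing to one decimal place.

230.9°

Δλ = -141.185 − -36.281 = -104.904°.
θ = atan2( sin Δλ · cos φ₂ , cos φ₁ · sin φ₂ − sin φ₁ · cos φ₂ · cos Δλ )
  = atan2(-0.74196, -0.60404) = -129.149° → normalised to [0°, 360°): 230.851°.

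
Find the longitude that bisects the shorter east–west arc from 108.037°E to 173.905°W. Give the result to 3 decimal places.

147.066°E

Signed shortest Δλ from +108.037° to -173.905° is +78.058°.
Midpoint longitude = +108.037° + (+78.058°)/2 = +108.037° + 39.029° = +147.066°.
(The naïve average (+108.037 + -173.905)/2 = -32.934° is on the wrong side of the globe.)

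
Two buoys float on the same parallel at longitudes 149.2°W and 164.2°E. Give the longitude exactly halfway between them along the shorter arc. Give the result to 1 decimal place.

Signed shortest Δλ from -149.2° to +164.2° is -46.6°.
Midpoint longitude = -149.2° + (-46.6°)/2 = -149.2° − 23.3° = -172.5°.
(The naïve average (-149.2 + +164.2)/2 = 7.5° is on the wrong side of the globe.)

172.5°W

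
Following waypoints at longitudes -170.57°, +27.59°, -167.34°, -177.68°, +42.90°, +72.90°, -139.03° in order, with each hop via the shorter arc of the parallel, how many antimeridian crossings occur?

Leg 1: -170.57° → +27.59°, shortest Δλ = -161.84° (west) — crosses 180°.
Leg 2: +27.59° → -167.34°, shortest Δλ = 165.07° (east) — crosses 180°.
Leg 3: -167.34° → -177.68°, shortest Δλ = -10.34° (west) — does not cross 180°.
Leg 4: -177.68° → +42.90°, shortest Δλ = -139.42° (west) — crosses 180°.
Leg 5: +42.90° → +72.90°, shortest Δλ = 30.0° (east) — does not cross 180°.
Leg 6: +72.90° → -139.03°, shortest Δλ = 148.07° (east) — crosses 180°.
Total crossings: 4.

4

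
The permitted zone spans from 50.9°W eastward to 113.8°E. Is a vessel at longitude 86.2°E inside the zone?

Yes

Band width going east from -50.9° to +113.8°: ((113.8 − -50.9) mod 360) = 164.7°.
Offset of +86.2° east of the west edge: ((86.2 − -50.9) mod 360) = 137.1°.
137.1° ≤ 164.7° ⇒ inside.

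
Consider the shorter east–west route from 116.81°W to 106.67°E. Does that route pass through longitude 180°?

Naïve |106.67 − -116.81| = 223.48° > 180°, so the shorter arc goes the other way round — across 180°.
Signed shortest Δλ = ((106.67 − -116.81 + 180) mod 360) − 180 = -136.52°.
Going west by 136.52° from -116.81° passes through 180° before reaching +106.67°.

Yes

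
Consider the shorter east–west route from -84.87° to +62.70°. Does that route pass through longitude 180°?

No

Signed shortest Δλ = ((62.70 − -84.87 + 180) mod 360) − 180 = 147.57°.
Going east by 147.57° from -84.87° reaches +62.70° without touching 180°.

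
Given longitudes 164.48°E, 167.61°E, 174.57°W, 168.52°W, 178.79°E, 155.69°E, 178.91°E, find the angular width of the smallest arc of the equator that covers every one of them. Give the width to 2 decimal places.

35.79°

Sort the longitudes: -174.57°, -168.52°, +155.69°, +164.48°, +167.61°, +178.79°, +178.91°.
Eastward gaps between consecutive values (wrapping around): 6.05°, 324.21°, 8.79°, 3.13°, 11.18°, 0.12°, 6.52°.
Largest gap = 324.21° ⇒ minimal covering band is its complement: 360° − 324.21° = 35.79°.
Band runs from +155.69° eastward to -168.52°, crossing the antimeridian.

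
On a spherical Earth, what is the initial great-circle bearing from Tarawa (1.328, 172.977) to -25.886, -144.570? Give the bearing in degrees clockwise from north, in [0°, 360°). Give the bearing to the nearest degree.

127°

Δλ = -144.570 − 172.977 = -317.547°; wrapped into (−180°, 180°]: 42.453°.
θ = atan2( sin Δλ · cos φ₂ , cos φ₁ · sin φ₂ − sin φ₁ · cos φ₂ · cos Δλ )
  = atan2(0.60726, -0.45185) = 126.652° → normalised to [0°, 360°): 126.652°.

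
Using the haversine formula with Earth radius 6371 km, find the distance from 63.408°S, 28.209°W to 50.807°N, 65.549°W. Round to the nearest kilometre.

13111 km

Δλ = -65.549 − -28.209 = -37.340°.
Δφ = 50.807 − -63.408 = 114.215°.
a = sin²(Δφ/2) + cos φ₁ · cos φ₂ · sin²(Δλ/2) = 0.734069.
c = 2·atan2(√a, √(1−a)) = 2.05798 rad → d = 6371·c ≈ 13111.38 km.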